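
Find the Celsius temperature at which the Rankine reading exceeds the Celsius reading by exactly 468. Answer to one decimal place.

Let C be the Celsius reading. The Rankine reading is R = 1.8·C + 491.67.
Require R - C = 468: (0.8)·C + 491.67 = 468.
C = (468 - 491.67) / (0.8) = -29.6.

-29.6°C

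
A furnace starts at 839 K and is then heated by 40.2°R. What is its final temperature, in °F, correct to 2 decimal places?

Initial temperature in Celsius: 839 - 273.15 = 565.8500°C.
The 40.2°R change is an interval, so only the factor 5/9 applies: +40.2 × 5/9 = +22.3333°C.
Final Celsius temperature: 565.8500 + 22.3333 = 588.1833°C.
In Fahrenheit: 588.1833 × 1.8 + 32 = 1090.73°F.

1090.73°F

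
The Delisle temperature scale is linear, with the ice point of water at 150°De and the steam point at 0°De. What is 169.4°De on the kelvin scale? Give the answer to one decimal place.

260.2 K

Linear interpolation between the fixed points: C = (169.4 - 150) × 100 / (0 - 150) = -12.9333°C.
Then -12.9333 + 273.15 = 260.2 K.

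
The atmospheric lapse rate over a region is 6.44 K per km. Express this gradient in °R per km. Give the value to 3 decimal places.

11.592 °R/km

Since only a temperature interval is involved, the additive offset between the scales drops out.
A change of 1 K is a change of 1.8°R, so 6.44 × 1.8 = 11.592.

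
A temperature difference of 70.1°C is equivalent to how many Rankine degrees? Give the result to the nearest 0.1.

126.2°R

For a temperature interval the offset drops out; only the factor 1.8 applies.
70.1 × 1.8 = 126.2.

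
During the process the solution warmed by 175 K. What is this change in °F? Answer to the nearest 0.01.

315.00°F

For a temperature interval the offset drops out; only the factor 1.8 applies.
175 × 1.8 = 315.00.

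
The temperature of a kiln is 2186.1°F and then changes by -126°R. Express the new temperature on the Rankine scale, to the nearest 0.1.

2519.8°R

Initial temperature in Celsius: (2186.1 - 32) × 5/9 = 1196.7222°C.
The 126°R change is an interval, so only the factor 5/9 applies: -126 × 5/9 = -70.0000°C.
Final Celsius temperature: 1196.7222 - 70.0000 = 1126.7222°C.
In Rankine: 1126.7222 × 1.8 + 491.67 = 2519.8°R.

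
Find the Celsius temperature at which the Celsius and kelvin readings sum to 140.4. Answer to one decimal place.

-66.4°C

Let C be the Celsius reading. The kelvin reading is K = 1·C + 273.15.
Require C + K = 140.4: (2)·C + 273.15 = 140.4.
C = (140.4 - 273.15) / (2) = -66.4.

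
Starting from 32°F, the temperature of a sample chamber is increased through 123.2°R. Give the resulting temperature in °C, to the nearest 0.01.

68.44°C

Initial temperature in Celsius: (32 - 32) × 5/9 = 0.0000°C.
The 123.2°R change is an interval, so only the factor 5/9 applies: +123.2 × 5/9 = +68.4444°C.
Final Celsius temperature: 0.0000 + 68.4444 = 68.4444°C.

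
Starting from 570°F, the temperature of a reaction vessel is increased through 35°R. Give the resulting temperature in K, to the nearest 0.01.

Initial temperature in Celsius: (570 - 32) × 5/9 = 298.8889°C.
The 35°R change is an interval, so only the factor 5/9 applies: +35 × 5/9 = +19.4444°C.
Final Celsius temperature: 298.8889 + 19.4444 = 318.3333°C.
In kelvin: 318.3333 + 273.15 = 591.48 K.

591.48 K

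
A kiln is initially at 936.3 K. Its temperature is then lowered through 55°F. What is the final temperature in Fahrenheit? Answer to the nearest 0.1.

Initial temperature in Celsius: 936.3 - 273.15 = 663.1500°C.
The 55°F change is an interval, so only the factor 5/9 applies: -55 × 5/9 = -30.5556°C.
Final Celsius temperature: 663.1500 - 30.5556 = 632.5944°C.
In Fahrenheit: 632.5944 × 1.8 + 32 = 1170.7°F.

1170.7°F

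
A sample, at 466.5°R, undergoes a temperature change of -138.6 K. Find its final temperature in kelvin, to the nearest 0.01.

120.57 K

Initial temperature in Celsius: (466.5 - 491.67) × 5/9 = -13.9833°C.
The 138.6 K change is an interval; Kelvin and Celsius degrees are the same size, so ΔC = -138.6°C.
Final Celsius temperature: -13.9833 - 138.6000 = -152.5833°C.
In kelvin: -152.5833 + 273.15 = 120.57 K.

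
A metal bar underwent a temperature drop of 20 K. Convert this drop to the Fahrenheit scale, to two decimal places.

36.00°F

An interval of 1 K corresponds to 1.8°F.
20 × 1.8 = 36.00.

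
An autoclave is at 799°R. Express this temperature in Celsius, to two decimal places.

In Celsius: (799 - 491.67) × 5/9 = 170.7389°C.

170.74°C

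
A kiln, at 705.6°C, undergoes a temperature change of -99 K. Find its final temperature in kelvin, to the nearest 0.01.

879.75 K

The 99 K change is an interval; Kelvin and Celsius degrees are the same size, so ΔC = -99°C.
Final Celsius temperature: 705.6000 - 99.0000 = 606.6000°C.
In kelvin: 606.6000 + 273.15 = 879.75 K.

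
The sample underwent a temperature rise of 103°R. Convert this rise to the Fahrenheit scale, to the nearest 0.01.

103.00°F

Rankine and Fahrenheit degrees are the same size, so the interval is unchanged: 103.00.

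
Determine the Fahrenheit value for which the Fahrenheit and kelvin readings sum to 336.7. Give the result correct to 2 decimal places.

Let F be the Fahrenheit reading. The kelvin reading is K = 5/9·F + 255.372.
Require F + K = 336.7: (14/9)·F + 255.372 = 336.7.
F = (336.7 - 255.372) / (14/9) = 52.28.

52.28°F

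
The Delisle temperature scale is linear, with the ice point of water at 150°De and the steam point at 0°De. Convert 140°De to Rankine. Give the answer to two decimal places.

Linear interpolation between the fixed points: C = (140 - 150) × 100 / (0 - 150) = 6.6667°C.
Then 6.6667 × 1.8 + 491.67 = 503.67°R.

503.67°R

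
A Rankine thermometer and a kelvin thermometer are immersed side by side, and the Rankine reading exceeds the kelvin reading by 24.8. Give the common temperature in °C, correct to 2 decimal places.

Let x be the Rankine reading; then the kelvin reading is 5/9·x.
(5/9·x) - x = -24.8  ⇒  (-4/9)·x = -24.8  ⇒  x = 55.8000°R.
In Celsius: (55.8 - 491.67) × 5/9 = -242.15°C.

-242.15°C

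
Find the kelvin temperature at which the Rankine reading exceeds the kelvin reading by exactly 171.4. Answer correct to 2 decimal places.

Let K be the kelvin reading. The Rankine reading is R = 1.8·K.
Require R - K = 171.4: (0.8)·K = 171.4.
K = (171.4) / (0.8) = 214.25.

214.25 K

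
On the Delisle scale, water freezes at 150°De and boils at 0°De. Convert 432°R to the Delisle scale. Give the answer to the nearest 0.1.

199.7°De

First in Celsius: (432 - 491.67) × 5/9 = -33.1500°C.
Linearly onto the Delisle scale: 150 + (-33.1500 / 100) × (0 - 150) = 199.7°De.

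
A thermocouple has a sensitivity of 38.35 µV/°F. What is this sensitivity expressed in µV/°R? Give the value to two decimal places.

38.35 µV/°R

The quantity depends on a temperature interval, so only the ratio of degree sizes applies; the offset between the scales is irrelevant.
A change of 1°R is a change of 1°F, so per °R the value is 38.35 × 1 = 38.35.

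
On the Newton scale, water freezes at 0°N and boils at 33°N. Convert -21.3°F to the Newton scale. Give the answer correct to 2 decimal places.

First in Celsius: (-21.3 - 32) × 5/9 = -29.6111°C.
Linearly onto the Newton scale: 0 + (-29.6111 / 100) × (33 - 0) = -9.77°N.

-9.77°N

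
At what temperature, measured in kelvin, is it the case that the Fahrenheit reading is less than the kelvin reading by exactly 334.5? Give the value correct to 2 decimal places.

Let K be the kelvin reading. The Fahrenheit reading is F = 1.8·K - 459.67.
Require F - K = -334.5: (0.8)·K - 459.67 = -334.5.
K = (-334.5 + 459.67) / (0.8) = 156.46.

156.46 K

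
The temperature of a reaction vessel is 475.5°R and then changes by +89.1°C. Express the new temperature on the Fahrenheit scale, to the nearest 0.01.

176.21°F

Initial temperature in Celsius: (475.5 - 491.67) × 5/9 = -8.9833°C.
Final Celsius temperature: -8.9833 + 89.1000 = 80.1167°C.
In Fahrenheit: 80.1167 × 1.8 + 32 = 176.21°F.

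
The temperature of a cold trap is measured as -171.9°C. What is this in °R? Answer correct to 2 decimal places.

182.25°R

In Rankine: -171.9000 × 1.8 + 491.67 = 182.25°R.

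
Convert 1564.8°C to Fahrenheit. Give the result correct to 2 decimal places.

In Fahrenheit: 1564.8000 × 1.8 + 32 = 2848.64°F.

2848.64°F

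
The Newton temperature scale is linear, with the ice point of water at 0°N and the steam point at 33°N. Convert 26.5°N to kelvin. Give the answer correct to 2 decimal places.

353.45 K

Linear interpolation between the fixed points: C = (26.5 - 0) × 100 / (33 - 0) = 80.3030°C.
Then 80.3030 + 273.15 = 353.45 K.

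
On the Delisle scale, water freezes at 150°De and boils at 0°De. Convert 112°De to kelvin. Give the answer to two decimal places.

298.48 K

Linear interpolation between the fixed points: C = (112 - 150) × 100 / (0 - 150) = 25.3333°C.
Then 25.3333 + 273.15 = 298.48 K.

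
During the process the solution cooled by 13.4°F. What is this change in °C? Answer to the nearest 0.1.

7.4°C

For a temperature interval the offset drops out; only the factor 5/9 applies.
13.4 × 5/9 = 7.4.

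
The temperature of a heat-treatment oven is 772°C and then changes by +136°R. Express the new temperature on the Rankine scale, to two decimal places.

The 136°R change is an interval, so only the factor 5/9 applies: +136 × 5/9 = +75.5556°C.
Final Celsius temperature: 772.0000 + 75.5556 = 847.5556°C.
In Rankine: 847.5556 × 1.8 + 491.67 = 2017.27°R.

2017.27°R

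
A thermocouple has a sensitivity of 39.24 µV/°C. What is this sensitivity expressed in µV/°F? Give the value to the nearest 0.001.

Since only a temperature interval is involved, the additive offset between the scales drops out.
A change of 1°F is a change of 5/9°C, so per °F the value is 39.24 × 5/9 = 21.800.

21.800 µV/°F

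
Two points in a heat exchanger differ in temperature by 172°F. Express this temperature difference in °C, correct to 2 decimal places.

95.56°C

An interval of 1°F corresponds to 5/9°C.
172 × 5/9 = 95.56.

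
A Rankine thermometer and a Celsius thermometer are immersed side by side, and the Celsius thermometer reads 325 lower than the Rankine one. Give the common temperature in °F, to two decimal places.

Let x be the Rankine reading; then the Celsius reading is 5/9·x - 273.15.
(5/9·x - 273.15) - x = -325  ⇒  (-4/9)·x = -51.85  ⇒  x = 116.6625°R.
In Celsius: (116.6625 - 491.67) × 5/9 = -208.3375°C.
In Fahrenheit: -208.3375 × 1.8 + 32 = -343.01°F.

-343.01°F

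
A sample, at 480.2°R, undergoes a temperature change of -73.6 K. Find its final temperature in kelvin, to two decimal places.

Initial temperature in Celsius: (480.2 - 491.67) × 5/9 = -6.3722°C.
The 73.6 K change is an interval; Kelvin and Celsius degrees are the same size, so ΔC = -73.6°C.
Final Celsius temperature: -6.3722 - 73.6000 = -79.9722°C.
In kelvin: -79.9722 + 273.15 = 193.18 K.

193.18 K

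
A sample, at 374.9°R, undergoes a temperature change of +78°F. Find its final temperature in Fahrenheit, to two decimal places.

-6.77°F

Initial temperature in Celsius: (374.9 - 491.67) × 5/9 = -64.8722°C.
The 78°F change is an interval, so only the factor 5/9 applies: +78 × 5/9 = +43.3333°C.
Final Celsius temperature: -64.8722 + 43.3333 = -21.5389°C.
In Fahrenheit: -21.5389 × 1.8 + 32 = -6.77°F.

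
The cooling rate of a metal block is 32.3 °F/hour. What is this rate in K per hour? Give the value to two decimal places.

Since only a temperature interval is involved, the additive offset between the scales drops out.
A change of 1°F is a change of 5/9 K, so 32.3 × 5/9 = 17.94.

17.94 K/hour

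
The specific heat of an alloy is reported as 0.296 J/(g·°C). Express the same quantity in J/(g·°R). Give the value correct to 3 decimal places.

The quantity depends on a temperature interval, so only the ratio of degree sizes applies; the offset between the scales is irrelevant.
A change of 1°R is a change of 5/9°C, so per °R the value is 0.296 × 5/9 = 0.164.

0.164 J/(g·°R)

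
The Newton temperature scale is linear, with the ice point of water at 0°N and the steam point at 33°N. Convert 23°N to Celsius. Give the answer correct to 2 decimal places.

69.70°C

Linear interpolation between the fixed points: C = (23 - 0) × 100 / (33 - 0) = 69.6970°C.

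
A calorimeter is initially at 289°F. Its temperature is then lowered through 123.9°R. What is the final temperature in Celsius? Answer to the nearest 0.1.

73.9°C

Initial temperature in Celsius: (289 - 32) × 5/9 = 142.7778°C.
The 123.9°R change is an interval, so only the factor 5/9 applies: -123.9 × 5/9 = -68.8333°C.
Final Celsius temperature: 142.7778 - 68.8333 = 73.9444°C.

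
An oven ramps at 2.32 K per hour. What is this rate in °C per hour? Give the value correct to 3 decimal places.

2.320 °C/hour

Since only a temperature interval is involved, the additive offset between the scales drops out.
A change of 1 K is a change of 1°C, so 2.32 × 1 = 2.320.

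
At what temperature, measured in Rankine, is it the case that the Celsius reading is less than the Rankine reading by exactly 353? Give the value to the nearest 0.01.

179.66°R

Let R be the Rankine reading. The Celsius reading is C = 5/9·R - 273.15.
Require C - R = -353: (-4/9)·R - 273.15 = -353.
R = (-353 + 273.15) / (-4/9) = 179.66.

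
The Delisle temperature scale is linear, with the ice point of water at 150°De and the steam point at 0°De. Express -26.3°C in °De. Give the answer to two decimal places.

Linearly onto the Delisle scale: 150 + (-26.3000 / 100) × (0 - 150) = 189.45°De.

189.45°De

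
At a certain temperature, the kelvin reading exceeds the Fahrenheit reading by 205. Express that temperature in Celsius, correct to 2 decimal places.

45.19°C

Let x be the Fahrenheit reading; then the kelvin reading is 5/9·x + 255.372.
(5/9·x + 255.372) - x = 205  ⇒  (-4/9)·x = -50.3722  ⇒  x = 113.3375°F.
In Celsius: (113.3375 - 32) × 5/9 = 45.19°C.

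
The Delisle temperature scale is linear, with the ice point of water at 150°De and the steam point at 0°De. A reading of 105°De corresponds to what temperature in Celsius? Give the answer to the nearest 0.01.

30.00°C

Linear interpolation between the fixed points: C = (105 - 150) × 100 / (0 - 150) = 30.0000°C.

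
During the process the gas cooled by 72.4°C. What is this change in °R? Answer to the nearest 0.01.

For a temperature interval the offset drops out; only the factor 1.8 applies.
72.4 × 1.8 = 130.32.

130.32°R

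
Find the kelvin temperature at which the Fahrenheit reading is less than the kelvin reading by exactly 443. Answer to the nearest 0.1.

20.8 K

Let K be the kelvin reading. The Fahrenheit reading is F = 1.8·K - 459.67.
Require F - K = -443: (0.8)·K - 459.67 = -443.
K = (-443 + 459.67) / (0.8) = 20.8.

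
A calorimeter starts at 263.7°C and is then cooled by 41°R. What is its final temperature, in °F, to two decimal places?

The 41°R change is an interval, so only the factor 5/9 applies: -41 × 5/9 = -22.7778°C.
Final Celsius temperature: 263.7000 - 22.7778 = 240.9222°C.
In Fahrenheit: 240.9222 × 1.8 + 32 = 465.66°F.

465.66°F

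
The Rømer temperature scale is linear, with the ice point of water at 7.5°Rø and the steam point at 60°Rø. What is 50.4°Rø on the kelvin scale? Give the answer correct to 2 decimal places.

Linear interpolation between the fixed points: C = (50.4 - 7.5) × 100 / (60 - 7.5) = 81.7143°C.
Then 81.7143 + 273.15 = 354.86 K.

354.86 K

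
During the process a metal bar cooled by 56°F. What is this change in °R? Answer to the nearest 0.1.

Fahrenheit and Rankine degrees are the same size, so the interval is unchanged: 56.0.

56.0°R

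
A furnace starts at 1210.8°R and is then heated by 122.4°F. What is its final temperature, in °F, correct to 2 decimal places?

873.53°F

Initial temperature in Celsius: (1210.8 - 491.67) × 5/9 = 399.5167°C.
The 122.4°F change is an interval, so only the factor 5/9 applies: +122.4 × 5/9 = +68.0000°C.
Final Celsius temperature: 399.5167 + 68.0000 = 467.5167°C.
In Fahrenheit: 467.5167 × 1.8 + 32 = 873.53°F.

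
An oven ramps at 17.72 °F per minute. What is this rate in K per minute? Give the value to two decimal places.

The quantity depends on a temperature interval, so only the ratio of degree sizes applies; the offset between the scales is irrelevant.
A change of 1°F is a change of 5/9 K, so 17.72 × 5/9 = 9.84.

9.84 K/minute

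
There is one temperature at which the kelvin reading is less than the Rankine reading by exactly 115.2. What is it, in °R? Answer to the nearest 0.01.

259.20°R

Let R be the Rankine reading. The kelvin reading is K = 5/9·R.
Require K - R = -115.2: (-4/9)·R = -115.2.
R = (-115.2) / (-4/9) = 259.20.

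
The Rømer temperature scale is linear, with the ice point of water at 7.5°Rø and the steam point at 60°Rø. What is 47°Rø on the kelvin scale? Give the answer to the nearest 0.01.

348.39 K

Linear interpolation between the fixed points: C = (47 - 7.5) × 100 / (60 - 7.5) = 75.2381°C.
Then 75.2381 + 273.15 = 348.39 K.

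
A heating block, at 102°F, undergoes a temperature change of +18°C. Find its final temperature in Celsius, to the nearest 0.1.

56.9°C

Initial temperature in Celsius: (102 - 32) × 5/9 = 38.8889°C.
Final Celsius temperature: 38.8889 + 18.0000 = 56.8889°C.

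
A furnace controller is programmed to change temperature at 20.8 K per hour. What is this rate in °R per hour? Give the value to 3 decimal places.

Since only a temperature interval is involved, the additive offset between the scales drops out.
A change of 1 K is a change of 1.8°R, so 20.8 × 1.8 = 37.440.

37.440 °R/hour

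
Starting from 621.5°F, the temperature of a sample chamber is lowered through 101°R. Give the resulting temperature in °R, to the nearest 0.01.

Initial temperature in Celsius: (621.5 - 32) × 5/9 = 327.5000°C.
The 101°R change is an interval, so only the factor 5/9 applies: -101 × 5/9 = -56.1111°C.
Final Celsius temperature: 327.5000 - 56.1111 = 271.3889°C.
In Rankine: 271.3889 × 1.8 + 491.67 = 980.17°R.

980.17°R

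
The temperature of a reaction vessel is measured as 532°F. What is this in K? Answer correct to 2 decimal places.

550.93 K

In Celsius: (532 - 32) × 5/9 = 277.7778°C.
In kelvin: 277.7778 + 273.15 = 550.93 K.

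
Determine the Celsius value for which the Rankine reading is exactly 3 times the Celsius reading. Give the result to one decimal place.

Let C be the Celsius reading. The Rankine reading is R = 1.8·C + 491.67.
Require R = 3·C: 1.8·C + 491.67 = 3·C.
(-1.2)·C = -491.67  ⇒  C = 409.7.

409.7°C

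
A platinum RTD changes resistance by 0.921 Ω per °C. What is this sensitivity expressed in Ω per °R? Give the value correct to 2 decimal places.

0.51 Ω per °R

Since only a temperature interval is involved, the additive offset between the scales drops out.
A change of 1°R is a change of 5/9°C, so per °R the value is 0.921 × 5/9 = 0.51.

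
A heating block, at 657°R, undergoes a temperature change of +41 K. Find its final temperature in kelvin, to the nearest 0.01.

406.00 K

Initial temperature in Celsius: (657 - 491.67) × 5/9 = 91.8500°C.
The 41 K change is an interval; Kelvin and Celsius degrees are the same size, so ΔC = +41°C.
Final Celsius temperature: 91.8500 + 41.0000 = 132.8500°C.
In kelvin: 132.8500 + 273.15 = 406.00 K.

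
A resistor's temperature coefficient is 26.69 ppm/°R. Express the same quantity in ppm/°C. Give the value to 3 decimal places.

48.042 ppm/°C

The quantity depends on a temperature interval, so only the ratio of degree sizes applies; the offset between the scales is irrelevant.
A change of 1°C is a change of 1.8°R, so per °C the value is 26.69 × 1.8 = 48.042.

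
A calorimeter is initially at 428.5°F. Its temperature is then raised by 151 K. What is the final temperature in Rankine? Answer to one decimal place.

Initial temperature in Celsius: (428.5 - 32) × 5/9 = 220.2778°C.
The 151 K change is an interval; Kelvin and Celsius degrees are the same size, so ΔC = +151°C.
Final Celsius temperature: 220.2778 + 151.0000 = 371.2778°C.
In Rankine: 371.2778 × 1.8 + 491.67 = 1160.0°R.

1160.0°R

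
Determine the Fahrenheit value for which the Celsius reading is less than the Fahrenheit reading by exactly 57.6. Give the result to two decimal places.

Let F be the Fahrenheit reading. The Celsius reading is C = 5/9·F - 17.7778.
Require C - F = -57.6: (-4/9)·F - 17.7778 = -57.6.
F = (-57.6 + 17.7778) / (-4/9) = 89.60.

89.60°F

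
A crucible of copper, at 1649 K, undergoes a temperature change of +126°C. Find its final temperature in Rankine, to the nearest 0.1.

Initial temperature in Celsius: 1649 - 273.15 = 1375.8500°C.
Final Celsius temperature: 1375.8500 + 126.0000 = 1501.8500°C.
In Rankine: 1501.8500 × 1.8 + 491.67 = 3195.0°R.

3195.0°R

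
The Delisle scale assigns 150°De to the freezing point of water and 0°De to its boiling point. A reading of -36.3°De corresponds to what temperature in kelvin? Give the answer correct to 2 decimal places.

Linear interpolation between the fixed points: C = (-36.3 - 150) × 100 / (0 - 150) = 124.2000°C.
Then 124.2000 + 273.15 = 397.35 K.

397.35 K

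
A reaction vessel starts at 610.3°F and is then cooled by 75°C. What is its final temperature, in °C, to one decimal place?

246.3°C

Initial temperature in Celsius: (610.3 - 32) × 5/9 = 321.2778°C.
Final Celsius temperature: 321.2778 - 75.0000 = 246.2778°C.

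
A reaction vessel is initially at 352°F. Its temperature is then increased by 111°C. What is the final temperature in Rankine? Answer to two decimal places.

Initial temperature in Celsius: (352 - 32) × 5/9 = 177.7778°C.
Final Celsius temperature: 177.7778 + 111.0000 = 288.7778°C.
In Rankine: 288.7778 × 1.8 + 491.67 = 1011.47°R.

1011.47°R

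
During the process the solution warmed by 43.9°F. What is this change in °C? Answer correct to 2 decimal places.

Only the scale ratio 5/9 matters for a change in temperature.
43.9 × 5/9 = 24.39.

24.39°C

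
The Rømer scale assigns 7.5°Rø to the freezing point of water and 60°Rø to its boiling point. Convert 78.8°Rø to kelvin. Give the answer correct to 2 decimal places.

Linear interpolation between the fixed points: C = (78.8 - 7.5) × 100 / (60 - 7.5) = 135.8095°C.
Then 135.8095 + 273.15 = 408.96 K.

408.96 K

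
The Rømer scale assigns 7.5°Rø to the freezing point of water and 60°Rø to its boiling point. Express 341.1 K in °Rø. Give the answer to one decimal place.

43.2°Rø

First in Celsius: 341.1 - 273.15 = 67.9500°C.
Linearly onto the Rømer scale: 7.5 + (67.9500 / 100) × (60 - 7.5) = 43.2°Rø.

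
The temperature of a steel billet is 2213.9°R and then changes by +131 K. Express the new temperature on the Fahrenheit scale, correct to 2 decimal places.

Initial temperature in Celsius: (2213.9 - 491.67) × 5/9 = 956.7944°C.
The 131 K change is an interval; Kelvin and Celsius degrees are the same size, so ΔC = +131°C.
Final Celsius temperature: 956.7944 + 131.0000 = 1087.7944°C.
In Fahrenheit: 1087.7944 × 1.8 + 32 = 1990.03°F.

1990.03°F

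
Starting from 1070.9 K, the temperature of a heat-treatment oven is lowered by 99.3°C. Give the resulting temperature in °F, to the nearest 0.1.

Initial temperature in Celsius: 1070.9 - 273.15 = 797.7500°C.
Final Celsius temperature: 797.7500 - 99.3000 = 698.4500°C.
In Fahrenheit: 698.4500 × 1.8 + 32 = 1289.2°F.

1289.2°F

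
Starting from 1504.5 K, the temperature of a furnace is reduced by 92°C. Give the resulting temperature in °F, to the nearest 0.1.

2082.8°F

Initial temperature in Celsius: 1504.5 - 273.15 = 1231.3500°C.
Final Celsius temperature: 1231.3500 - 92.0000 = 1139.3500°C.
In Fahrenheit: 1139.3500 × 1.8 + 32 = 2082.8°F.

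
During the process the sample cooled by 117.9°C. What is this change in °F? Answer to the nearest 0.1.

An interval of 1°C corresponds to 1.8°F.
117.9 × 1.8 = 212.2.

212.2°F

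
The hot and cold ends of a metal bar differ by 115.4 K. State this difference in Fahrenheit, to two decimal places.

207.72°F

Only the scale ratio 1.8 matters for a change in temperature.
115.4 × 1.8 = 207.72.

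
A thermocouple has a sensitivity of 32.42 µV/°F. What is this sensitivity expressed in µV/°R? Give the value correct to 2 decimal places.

32.42 µV/°R

The quantity depends on a temperature interval, so only the ratio of degree sizes applies; the offset between the scales is irrelevant.
A change of 1°R is a change of 1°F, so per °R the value is 32.42 × 1 = 32.42.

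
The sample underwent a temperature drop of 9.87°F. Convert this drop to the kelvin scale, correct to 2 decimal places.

An interval of 1°F corresponds to 5/9 K.
9.87 × 5/9 = 5.48.

5.48 K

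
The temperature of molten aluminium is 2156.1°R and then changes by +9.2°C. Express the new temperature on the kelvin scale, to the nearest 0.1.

1207.0 K

Initial temperature in Celsius: (2156.1 - 491.67) × 5/9 = 924.6833°C.
Final Celsius temperature: 924.6833 + 9.2000 = 933.8833°C.
In kelvin: 933.8833 + 273.15 = 1207.0 K.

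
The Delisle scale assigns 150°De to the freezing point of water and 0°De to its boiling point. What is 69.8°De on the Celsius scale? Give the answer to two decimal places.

53.47°C

Linear interpolation between the fixed points: C = (69.8 - 150) × 100 / (0 - 150) = 53.4667°C.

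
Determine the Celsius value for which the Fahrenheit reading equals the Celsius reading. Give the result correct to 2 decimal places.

-40.00°C

Let C be the Celsius reading. The Fahrenheit reading is F = 1.8·C + 32.
Set F = C: 1.8·C + 32 = C.
(0.8)·C = -32  ⇒  C = -40.00.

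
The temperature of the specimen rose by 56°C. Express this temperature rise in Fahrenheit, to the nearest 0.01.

100.80°F

An interval of 1°C corresponds to 1.8°F.
56 × 1.8 = 100.80.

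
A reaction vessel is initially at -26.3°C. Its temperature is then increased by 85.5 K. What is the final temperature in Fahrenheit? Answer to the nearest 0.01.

138.56°F

The 85.5 K change is an interval; Kelvin and Celsius degrees are the same size, so ΔC = +85.5°C.
Final Celsius temperature: -26.3000 + 85.5000 = 59.2000°C.
In Fahrenheit: 59.2000 × 1.8 + 32 = 138.56°F.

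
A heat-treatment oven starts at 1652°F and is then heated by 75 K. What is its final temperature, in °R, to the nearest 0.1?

Initial temperature in Celsius: (1652 - 32) × 5/9 = 900.0000°C.
The 75 K change is an interval; Kelvin and Celsius degrees are the same size, so ΔC = +75°C.
Final Celsius temperature: 900.0000 + 75.0000 = 975.0000°C.
In Rankine: 975.0000 × 1.8 + 491.67 = 2246.7°R.

2246.7°R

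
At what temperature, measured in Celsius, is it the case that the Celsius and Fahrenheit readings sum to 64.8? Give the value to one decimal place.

11.7°C

Let C be the Celsius reading. The Fahrenheit reading is F = 1.8·C + 32.
Require C + F = 64.8: (2.8)·C + 32 = 64.8.
C = (64.8 - 32) / (2.8) = 11.7.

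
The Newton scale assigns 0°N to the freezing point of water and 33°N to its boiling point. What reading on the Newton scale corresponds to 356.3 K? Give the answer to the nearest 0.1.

27.4°N

First in Celsius: 356.3 - 273.15 = 83.1500°C.
Linearly onto the Newton scale: 0 + (83.1500 / 100) × (33 - 0) = 27.4°N.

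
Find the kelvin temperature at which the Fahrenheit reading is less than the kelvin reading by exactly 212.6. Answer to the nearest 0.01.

Let K be the kelvin reading. The Fahrenheit reading is F = 1.8·K - 459.67.
Require F - K = -212.6: (0.8)·K - 459.67 = -212.6.
K = (-212.6 + 459.67) / (0.8) = 308.84.

308.84 K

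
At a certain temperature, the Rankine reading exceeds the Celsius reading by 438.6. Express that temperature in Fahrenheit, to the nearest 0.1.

Let x be the Celsius reading; then the Rankine reading is 1.8·x + 491.67.
(1.8·x + 491.67) - x = 438.6  ⇒  (0.8)·x = -53.07  ⇒  x = -66.3375°C.
In Fahrenheit: -66.3375 × 1.8 + 32 = -87.4°F.

-87.4°F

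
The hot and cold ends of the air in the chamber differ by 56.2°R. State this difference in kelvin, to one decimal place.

31.2 K

An interval of 1°R corresponds to 5/9 K.
56.2 × 5/9 = 31.2.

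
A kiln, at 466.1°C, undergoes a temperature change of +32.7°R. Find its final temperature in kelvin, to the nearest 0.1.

757.4 K

The 32.7°R change is an interval, so only the factor 5/9 applies: +32.7 × 5/9 = +18.1667°C.
Final Celsius temperature: 466.1000 + 18.1667 = 484.2667°C.
In kelvin: 484.2667 + 273.15 = 757.4 K.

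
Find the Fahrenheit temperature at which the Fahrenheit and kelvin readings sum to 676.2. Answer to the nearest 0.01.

Let F be the Fahrenheit reading. The kelvin reading is K = 5/9·F + 255.372.
Require F + K = 676.2: (14/9)·F + 255.372 = 676.2.
F = (676.2 - 255.372) / (14/9) = 270.53.

270.53°F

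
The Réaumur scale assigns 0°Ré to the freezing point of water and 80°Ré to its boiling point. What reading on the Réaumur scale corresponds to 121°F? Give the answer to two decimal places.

First in Celsius: (121 - 32) × 5/9 = 49.4444°C.
Linearly onto the Réaumur scale: 0 + (49.4444 / 100) × (80 - 0) = 39.56°Ré.

39.56°Ré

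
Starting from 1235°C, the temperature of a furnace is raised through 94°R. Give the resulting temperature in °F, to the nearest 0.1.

2349.0°F

The 94°R change is an interval, so only the factor 5/9 applies: +94 × 5/9 = +52.2222°C.
Final Celsius temperature: 1235.0000 + 52.2222 = 1287.2222°C.
In Fahrenheit: 1287.2222 × 1.8 + 32 = 2349.0°F.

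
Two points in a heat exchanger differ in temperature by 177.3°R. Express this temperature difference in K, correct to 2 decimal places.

98.50 K

An interval of 1°R corresponds to 5/9 K.
177.3 × 5/9 = 98.50.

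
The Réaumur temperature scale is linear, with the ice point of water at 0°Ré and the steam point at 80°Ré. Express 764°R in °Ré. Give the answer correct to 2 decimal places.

121.04°Ré

First in Celsius: (764 - 491.67) × 5/9 = 151.2944°C.
Linearly onto the Réaumur scale: 0 + (151.2944 / 100) × (80 - 0) = 121.04°Ré.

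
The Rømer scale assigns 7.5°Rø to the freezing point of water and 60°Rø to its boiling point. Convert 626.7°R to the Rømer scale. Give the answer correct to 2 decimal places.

First in Celsius: (626.7 - 491.67) × 5/9 = 75.0167°C.
Linearly onto the Rømer scale: 7.5 + (75.0167 / 100) × (60 - 7.5) = 46.88°Rø.

46.88°Rø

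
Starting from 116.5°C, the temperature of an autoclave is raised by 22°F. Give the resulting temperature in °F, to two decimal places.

The 22°F change is an interval, so only the factor 5/9 applies: +22 × 5/9 = +12.2222°C.
Final Celsius temperature: 116.5000 + 12.2222 = 128.7222°C.
In Fahrenheit: 128.7222 × 1.8 + 32 = 263.70°F.

263.70°F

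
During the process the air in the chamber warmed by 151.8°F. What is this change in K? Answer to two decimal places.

Only the scale ratio 5/9 matters for a change in temperature.
151.8 × 5/9 = 84.33.

84.33 K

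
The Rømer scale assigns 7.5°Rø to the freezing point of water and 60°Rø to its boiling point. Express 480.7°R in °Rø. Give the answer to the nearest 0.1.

First in Celsius: (480.7 - 491.67) × 5/9 = -6.0944°C.
Linearly onto the Rømer scale: 7.5 + (-6.0944 / 100) × (60 - 7.5) = 4.3°Rø.

4.3°Rø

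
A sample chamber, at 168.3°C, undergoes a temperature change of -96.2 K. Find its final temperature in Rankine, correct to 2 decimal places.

621.45°R

The 96.2 K change is an interval; Kelvin and Celsius degrees are the same size, so ΔC = -96.2°C.
Final Celsius temperature: 168.3000 - 96.2000 = 72.1000°C.
In Rankine: 72.1000 × 1.8 + 491.67 = 621.45°R.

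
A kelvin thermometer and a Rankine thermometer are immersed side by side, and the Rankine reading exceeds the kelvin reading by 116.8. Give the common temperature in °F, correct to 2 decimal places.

Let x be the kelvin reading; then the Rankine reading is 1.8·x.
(1.8·x) - x = 116.8  ⇒  (0.8)·x = 116.8  ⇒  x = 146.0000 K.
In Celsius: 146 - 273.15 = -127.1500°C.
In Fahrenheit: -127.1500 × 1.8 + 32 = -196.87°F.

-196.87°F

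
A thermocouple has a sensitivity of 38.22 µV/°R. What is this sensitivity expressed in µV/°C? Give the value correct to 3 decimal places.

The quantity depends on a temperature interval, so only the ratio of degree sizes applies; the offset between the scales is irrelevant.
A change of 1°C is a change of 1.8°R, so per °C the value is 38.22 × 1.8 = 68.796.

68.796 µV/°C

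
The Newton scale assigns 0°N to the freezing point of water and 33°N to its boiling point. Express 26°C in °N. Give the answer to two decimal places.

8.58°N

Linearly onto the Newton scale: 0 + (26.0000 / 100) × (33 - 0) = 8.58°N.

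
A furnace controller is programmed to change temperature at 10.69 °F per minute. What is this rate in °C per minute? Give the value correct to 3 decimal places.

5.939 °C/minute

Since only a temperature interval is involved, the additive offset between the scales drops out.
A change of 1°F is a change of 5/9°C, so 10.69 × 5/9 = 5.939.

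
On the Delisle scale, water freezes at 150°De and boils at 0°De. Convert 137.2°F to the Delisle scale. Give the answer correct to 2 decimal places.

First in Celsius: (137.2 - 32) × 5/9 = 58.4444°C.
Linearly onto the Delisle scale: 150 + (58.4444 / 100) × (0 - 150) = 62.33°De.

62.33°De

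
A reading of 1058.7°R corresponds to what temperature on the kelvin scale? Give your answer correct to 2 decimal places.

588.17 K

In Celsius: (1058.7 - 491.67) × 5/9 = 315.0167°C.
In kelvin: 315.0167 + 273.15 = 588.17 K.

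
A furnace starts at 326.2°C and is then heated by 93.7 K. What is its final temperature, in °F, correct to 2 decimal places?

787.82°F

The 93.7 K change is an interval; Kelvin and Celsius degrees are the same size, so ΔC = +93.7°C.
Final Celsius temperature: 326.2000 + 93.7000 = 419.9000°C.
In Fahrenheit: 419.9000 × 1.8 + 32 = 787.82°F.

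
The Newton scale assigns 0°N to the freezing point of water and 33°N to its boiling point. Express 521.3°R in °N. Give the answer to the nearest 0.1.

5.4°N

First in Celsius: (521.3 - 491.67) × 5/9 = 16.4611°C.
Linearly onto the Newton scale: 0 + (16.4611 / 100) × (33 - 0) = 5.4°N.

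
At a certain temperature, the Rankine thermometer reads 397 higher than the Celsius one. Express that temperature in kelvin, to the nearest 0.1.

154.8 K

Let x be the Celsius reading; then the Rankine reading is 1.8·x + 491.67.
(1.8·x + 491.67) - x = 397  ⇒  (0.8)·x = -94.67  ⇒  x = -118.3375°C.
In kelvin: -118.3375 + 273.15 = 154.8 K.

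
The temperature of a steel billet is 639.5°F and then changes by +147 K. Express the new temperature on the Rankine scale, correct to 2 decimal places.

1363.77°R

Initial temperature in Celsius: (639.5 - 32) × 5/9 = 337.5000°C.
The 147 K change is an interval; Kelvin and Celsius degrees are the same size, so ΔC = +147°C.
Final Celsius temperature: 337.5000 + 147.0000 = 484.5000°C.
In Rankine: 484.5000 × 1.8 + 491.67 = 1363.77°R.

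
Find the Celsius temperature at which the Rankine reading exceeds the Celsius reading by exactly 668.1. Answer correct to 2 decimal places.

220.54°C

Let C be the Celsius reading. The Rankine reading is R = 1.8·C + 491.67.
Require R - C = 668.1: (0.8)·C + 491.67 = 668.1.
C = (668.1 - 491.67) / (0.8) = 220.54.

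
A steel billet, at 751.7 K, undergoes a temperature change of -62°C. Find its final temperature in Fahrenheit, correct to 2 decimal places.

Initial temperature in Celsius: 751.7 - 273.15 = 478.5500°C.
Final Celsius temperature: 478.5500 - 62.0000 = 416.5500°C.
In Fahrenheit: 416.5500 × 1.8 + 32 = 781.79°F.

781.79°F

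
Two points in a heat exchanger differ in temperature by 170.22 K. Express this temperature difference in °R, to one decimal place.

306.4°R

For a temperature interval the offset drops out; only the factor 1.8 applies.
170.22 × 1.8 = 306.4.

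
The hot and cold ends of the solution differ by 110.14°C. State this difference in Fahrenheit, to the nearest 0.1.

Only the scale ratio 1.8 matters for a change in temperature.
110.14 × 1.8 = 198.3.

198.3°F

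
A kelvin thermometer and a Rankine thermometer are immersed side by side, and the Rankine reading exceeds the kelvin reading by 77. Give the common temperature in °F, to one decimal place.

-286.4°F

Let x be the kelvin reading; then the Rankine reading is 1.8·x.
(1.8·x) - x = 77  ⇒  (0.8)·x = 77  ⇒  x = 96.2500 K.
In Celsius: 96.25 - 273.15 = -176.9000°C.
In Fahrenheit: -176.9000 × 1.8 + 32 = -286.4°F.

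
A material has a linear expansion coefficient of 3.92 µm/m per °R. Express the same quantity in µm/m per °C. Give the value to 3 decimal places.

Since only a temperature interval is involved, the additive offset between the scales drops out.
A change of 1°C is a change of 1.8°R, so per °C the value is 3.92 × 1.8 = 7.056.

7.056 µm/m per °C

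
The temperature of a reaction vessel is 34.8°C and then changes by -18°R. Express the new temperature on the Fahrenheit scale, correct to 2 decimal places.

The 18°R change is an interval, so only the factor 5/9 applies: -18 × 5/9 = -10.0000°C.
Final Celsius temperature: 34.8000 - 10.0000 = 24.8000°C.
In Fahrenheit: 24.8000 × 1.8 + 32 = 76.64°F.

76.64°F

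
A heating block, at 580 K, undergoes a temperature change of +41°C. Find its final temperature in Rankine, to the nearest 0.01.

1117.80°R

Initial temperature in Celsius: 580 - 273.15 = 306.8500°C.
Final Celsius temperature: 306.8500 + 41.0000 = 347.8500°C.
In Rankine: 347.8500 × 1.8 + 491.67 = 1117.80°R.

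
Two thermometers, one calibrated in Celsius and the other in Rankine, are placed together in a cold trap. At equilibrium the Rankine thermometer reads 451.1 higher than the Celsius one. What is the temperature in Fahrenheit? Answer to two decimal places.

-59.28°F

Let x be the Celsius reading; then the Rankine reading is 1.8·x + 491.67.
(1.8·x + 491.67) - x = 451.1  ⇒  (0.8)·x = -40.57  ⇒  x = -50.7125°C.
In Fahrenheit: -50.7125 × 1.8 + 32 = -59.28°F.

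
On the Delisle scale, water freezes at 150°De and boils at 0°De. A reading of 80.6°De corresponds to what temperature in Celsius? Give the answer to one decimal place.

46.3°C

Linear interpolation between the fixed points: C = (80.6 - 150) × 100 / (0 - 150) = 46.2667°C.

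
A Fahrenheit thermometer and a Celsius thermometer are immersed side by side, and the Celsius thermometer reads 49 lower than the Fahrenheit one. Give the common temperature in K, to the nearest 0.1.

294.4 K

Let x be the Fahrenheit reading; then the Celsius reading is 5/9·x - 17.7778.
(5/9·x - 17.7778) - x = -49  ⇒  (-4/9)·x = -31.2222  ⇒  x = 70.2500°F.
In Celsius: (70.25 - 32) × 5/9 = 21.2500°C.
In kelvin: 21.2500 + 273.15 = 294.4 K.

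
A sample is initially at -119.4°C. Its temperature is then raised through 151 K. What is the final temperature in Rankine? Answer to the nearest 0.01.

548.55°R

The 151 K change is an interval; Kelvin and Celsius degrees are the same size, so ΔC = +151°C.
Final Celsius temperature: -119.4000 + 151.0000 = 31.6000°C.
In Rankine: 31.6000 × 1.8 + 491.67 = 548.55°R.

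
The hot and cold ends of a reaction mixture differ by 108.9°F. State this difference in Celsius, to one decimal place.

60.5°C

Only the scale ratio 5/9 matters for a change in temperature.
108.9 × 5/9 = 60.5.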